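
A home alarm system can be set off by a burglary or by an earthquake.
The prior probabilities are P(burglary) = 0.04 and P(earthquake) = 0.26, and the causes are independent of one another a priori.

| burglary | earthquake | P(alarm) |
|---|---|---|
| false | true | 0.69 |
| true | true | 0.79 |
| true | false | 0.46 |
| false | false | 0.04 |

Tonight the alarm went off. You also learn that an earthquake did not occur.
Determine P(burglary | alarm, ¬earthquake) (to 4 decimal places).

By total probability over both values of burglary:
  P(alarm | ¬earthquake) = 0.04*0.96 + 0.46*0.04
        = 0.038400 + 0.018400 = 0.056800
Configurations with burglary contribute 0.018400, so
  P(burglary | alarm, ¬earthquake) = 0.018400 / 0.056800 ≈ 0.3239

P(burglary | alarm, ¬earthquake) ≈ 0.3239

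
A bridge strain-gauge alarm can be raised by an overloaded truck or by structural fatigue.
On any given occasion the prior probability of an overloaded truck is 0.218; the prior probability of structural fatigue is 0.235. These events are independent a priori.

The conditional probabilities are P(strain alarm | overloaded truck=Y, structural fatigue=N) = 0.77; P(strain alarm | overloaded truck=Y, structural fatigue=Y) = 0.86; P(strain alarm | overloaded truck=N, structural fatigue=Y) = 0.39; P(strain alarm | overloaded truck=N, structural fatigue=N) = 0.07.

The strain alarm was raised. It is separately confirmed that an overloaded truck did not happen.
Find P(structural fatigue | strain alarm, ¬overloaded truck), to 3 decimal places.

P(structural fatigue | strain alarm, ¬overloaded truck) ≈ 0.631

Weight on structural fatigue=true, given the evidence: 0.39*0.235 = 0.091650
Denominator P(strain alarm | ¬overloaded truck): 0.07*0.765 + 0.39*0.235 = 0.145200
Posterior = 0.091650 / 0.145200 ≈ 0.631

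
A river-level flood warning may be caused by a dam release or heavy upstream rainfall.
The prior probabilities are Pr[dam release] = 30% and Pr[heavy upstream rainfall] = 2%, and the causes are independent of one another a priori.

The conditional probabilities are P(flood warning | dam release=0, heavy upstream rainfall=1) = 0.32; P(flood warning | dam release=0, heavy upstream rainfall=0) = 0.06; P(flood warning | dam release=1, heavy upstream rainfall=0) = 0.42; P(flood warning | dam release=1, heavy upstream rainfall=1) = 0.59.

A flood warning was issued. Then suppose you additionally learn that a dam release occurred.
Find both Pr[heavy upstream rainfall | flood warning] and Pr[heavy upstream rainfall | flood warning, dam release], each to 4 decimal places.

Pr[heavy upstream rainfall | flood warning] ≈ 0.0464; Pr[heavy upstream rainfall | flood warning, dam release] ≈ 0.0279

Sum P(flood warning|·) weighted by the priors over the 4 (dam release, heavy upstream rainfall) configurations:
  P(flood warning) = 0.06*0.7*0.98 + 0.32*0.7*0.02 + 0.42*0.3*0.98 + 0.59*0.3*0.02
        = 0.041160 + 0.004480 + 0.123480 + 0.003540 = 0.172660
Keeping only the heavy upstream rainfall-present terms gives 0.008020, so
  P(heavy upstream rainfall | flood warning) = 0.008020 / 0.172660 ≈ 0.0464

Now condition on the additional information:
P(flood warning | dam release) = 0.42×0.98 + 0.59×0.02 = 0.411600 + 0.011800 = 0.423400
Of this, 0.011800 comes from 0.59×0.02 (the heavy upstream rainfall=true cases).
Hence the posterior is 0.011800/0.423400 ≈ 0.0279.
The drop from 0.0464 to 0.0279 is the explaining-away (discounting) effect.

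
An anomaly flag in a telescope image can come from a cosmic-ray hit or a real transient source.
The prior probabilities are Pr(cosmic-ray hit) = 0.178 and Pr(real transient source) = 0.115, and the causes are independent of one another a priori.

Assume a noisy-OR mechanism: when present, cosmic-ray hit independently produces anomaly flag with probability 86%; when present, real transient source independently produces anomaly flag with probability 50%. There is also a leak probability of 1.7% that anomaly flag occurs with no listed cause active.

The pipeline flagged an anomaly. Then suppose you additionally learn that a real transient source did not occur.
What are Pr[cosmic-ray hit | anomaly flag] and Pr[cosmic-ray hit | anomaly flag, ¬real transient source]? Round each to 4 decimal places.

Pr[cosmic-ray hit | anomaly flag] ≈ 0.7194; Pr[cosmic-ray hit | anomaly flag, ¬real transient source] ≈ 0.9166

Under noisy-OR, P(anomaly flag | causes) = 1 − (1−0.017)·∏(1−qᵢ) over the active causes.
By total probability over the 4 (cosmic-ray hit, real transient source) configurations:
  P(anomaly flag) = 0.017*0.822*0.885 + 0.5085*0.822*0.115 + 0.86238*0.178*0.885 + 0.93119*0.178*0.115
        = 0.012367 + 0.048069 + 0.135851 + 0.019061 = 0.215348
Keeping only the cosmic-ray hit-present terms gives 0.154912, so
  P(cosmic-ray hit | anomaly flag) = 0.154912 / 0.215348 ≈ 0.7194

Now condition on the additional information:
P(anomaly flag | ¬real transient source) = 0.017·0.822 + 0.86238·0.178 = 0.013974 + 0.153504 = 0.167478
Restricting to configurations with cosmic-ray hit present: 0.86238·0.178 = 0.153504.
So P(cosmic-ray hit | anomaly flag, ¬real transient source) = 0.153504/0.167478 ≈ 0.9166.
With real transient source excluded, cosmic-ray hit must carry more of the explanatory weight for the anomaly flag.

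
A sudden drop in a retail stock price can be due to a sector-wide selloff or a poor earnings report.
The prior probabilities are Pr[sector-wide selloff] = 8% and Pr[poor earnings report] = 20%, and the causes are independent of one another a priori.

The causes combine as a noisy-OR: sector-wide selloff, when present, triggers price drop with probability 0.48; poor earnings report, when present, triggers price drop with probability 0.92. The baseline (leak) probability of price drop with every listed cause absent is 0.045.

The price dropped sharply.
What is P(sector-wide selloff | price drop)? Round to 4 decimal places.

P(sector-wide selloff | price drop) ≈ 0.1898

Under noisy-OR, P(price drop | causes) = 1 − (1−0.045)·∏(1−qᵢ) over the active causes.
P(price drop) = 0.045×0.92×0.8 + 0.9236×0.92×0.2 + 0.5034×0.08×0.8 + 0.960272×0.08×0.2 = 0.033120 + 0.169942 + 0.032218 + 0.015364 = 0.250644
Restricting to configurations with sector-wide selloff present: 0.032218 + 0.015364 = 0.047582.
Hence the posterior is 0.047582/0.250644 ≈ 0.1898.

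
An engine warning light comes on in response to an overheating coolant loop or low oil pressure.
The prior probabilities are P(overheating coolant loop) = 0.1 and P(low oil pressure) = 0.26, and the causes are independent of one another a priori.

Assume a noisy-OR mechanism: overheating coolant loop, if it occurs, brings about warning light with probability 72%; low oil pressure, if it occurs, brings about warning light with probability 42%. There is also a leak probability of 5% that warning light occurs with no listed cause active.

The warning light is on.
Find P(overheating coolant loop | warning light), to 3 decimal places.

Under noisy-OR, P(warning light | causes) = 1 − (1−0.05)·∏(1−qᵢ) over the active causes.
By total probability over the 4 (overheating coolant loop, low oil pressure) configurations:
  P(warning light) = 0.05·0.9·0.74 + 0.449·0.9·0.26 + 0.734·0.1·0.74 + 0.84572·0.1·0.26
        = 0.033300 + 0.105066 + 0.054316 + 0.021989 = 0.214671
Configurations with overheating coolant loop contribute 0.076305, so
  P(overheating coolant loop | warning light) = 0.076305 / 0.214671 ≈ 0.355

P(overheating coolant loop | warning light) ≈ 0.355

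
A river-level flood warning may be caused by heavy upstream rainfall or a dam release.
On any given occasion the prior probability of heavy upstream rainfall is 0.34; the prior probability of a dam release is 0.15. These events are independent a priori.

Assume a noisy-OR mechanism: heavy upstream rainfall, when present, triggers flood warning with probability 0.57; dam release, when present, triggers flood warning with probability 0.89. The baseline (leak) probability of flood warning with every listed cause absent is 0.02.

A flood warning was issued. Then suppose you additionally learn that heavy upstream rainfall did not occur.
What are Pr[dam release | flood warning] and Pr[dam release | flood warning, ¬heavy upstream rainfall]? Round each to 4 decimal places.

Under noisy-OR, P(flood warning | causes) = 1 − (1−0.02)·∏(1−qᵢ) over the active causes.
Enumerate the 4 (heavy upstream rainfall, dam release) configurations and weight by the priors:
  P(flood warning) = 0.02*0.66*0.85 + 0.8922*0.66*0.15 + 0.5786*0.34*0.85 + 0.953646*0.34*0.15
        = 0.011220 + 0.088328 + 0.167215 + 0.048636 = 0.315399
Configurations with dam release contribute 0.136964, so
  P(dam release | flood warning) = 0.136964 / 0.315399 ≈ 0.4343

Now also conditioning on heavy upstream rainfall≠true:
For the numerator, keep only dam release=true terms: 0.8922*0.15 = 0.133830
Normalizer over all consistent configurations: 0.02*0.85 + 0.8922*0.15 = 0.150830
Posterior = 0.133830 / 0.150830 ≈ 0.8873

Pr[dam release | flood warning] ≈ 0.4343; Pr[dam release | flood warning, ¬heavy upstream rainfall] ≈ 0.8873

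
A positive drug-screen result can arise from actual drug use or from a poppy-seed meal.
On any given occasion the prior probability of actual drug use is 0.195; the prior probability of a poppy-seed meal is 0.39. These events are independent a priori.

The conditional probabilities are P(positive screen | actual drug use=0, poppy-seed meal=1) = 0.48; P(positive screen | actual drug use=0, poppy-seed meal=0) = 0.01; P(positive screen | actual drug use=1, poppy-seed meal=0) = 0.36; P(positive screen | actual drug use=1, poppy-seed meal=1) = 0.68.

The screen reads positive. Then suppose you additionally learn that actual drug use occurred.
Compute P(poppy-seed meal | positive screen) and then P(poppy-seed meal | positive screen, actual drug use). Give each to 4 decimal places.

Weight on poppy-seed meal=true, given the evidence: 0.150696 + 0.051714 = 0.202410
Normalizer over all consistent configurations: 0.01×0.805×0.61 + 0.48×0.805×0.39 + 0.36×0.195×0.61 + 0.68×0.195×0.39 = 0.250142
P(poppy-seed meal | positive screen) = 0.202410/0.250142 ≈ 0.8092

Now condition on the additional information:
Enumerate both values of poppy-seed meal and weight by the priors:
  P(positive screen | actual drug use) = 0.36·0.61 + 0.68·0.39
        = 0.219600 + 0.265200 = 0.484800
Keeping only the poppy-seed meal-present terms gives 0.265200, so
  P(poppy-seed meal | positive screen, actual drug use) = 0.265200 / 0.484800 ≈ 0.5470
Conditioning on actual drug use lowers the posterior on poppy-seed meal: the classic explaining-away effect in a common-effect structure.

P(poppy-seed meal | positive screen) ≈ 0.8092; P(poppy-seed meal | positive screen, actual drug use) ≈ 0.5470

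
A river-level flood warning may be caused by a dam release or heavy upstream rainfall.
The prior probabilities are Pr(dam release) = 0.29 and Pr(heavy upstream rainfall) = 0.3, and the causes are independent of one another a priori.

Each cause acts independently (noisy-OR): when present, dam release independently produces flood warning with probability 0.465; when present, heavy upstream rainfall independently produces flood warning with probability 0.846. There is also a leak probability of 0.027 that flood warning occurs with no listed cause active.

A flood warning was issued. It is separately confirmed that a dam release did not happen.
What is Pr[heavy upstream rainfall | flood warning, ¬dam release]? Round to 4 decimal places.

Under noisy-OR, P(flood warning | causes) = 1 − (1−0.027)·∏(1−qᵢ) over the active causes.
Numerator (weight on configurations with heavy upstream rainfall): 0.850158×0.3 = 0.255047
Normalizer over all consistent configurations: 0.027×0.7 + 0.850158×0.3 = 0.273947
P(heavy upstream rainfall | flood warning, ¬dam release) = 0.255047/0.273947 ≈ 0.9310

Pr[heavy upstream rainfall | flood warning, ¬dam release] ≈ 0.9310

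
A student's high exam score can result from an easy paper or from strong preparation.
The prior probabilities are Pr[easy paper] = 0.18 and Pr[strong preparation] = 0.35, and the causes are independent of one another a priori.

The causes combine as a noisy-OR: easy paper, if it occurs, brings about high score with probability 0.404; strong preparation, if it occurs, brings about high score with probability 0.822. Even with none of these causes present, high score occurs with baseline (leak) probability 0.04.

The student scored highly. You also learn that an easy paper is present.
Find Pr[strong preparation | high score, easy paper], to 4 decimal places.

Pr[strong preparation | high score, easy paper] ≈ 0.5306

Under noisy-OR, P(high score | causes) = 1 − (1−0.04)·∏(1−qᵢ) over the active causes.
P(high score | easy paper) = 0.42784*0.65 + 0.898156*0.35 = 0.278096 + 0.314355 = 0.592451
Restricting to configurations with strong preparation present: 0.898156*0.35 = 0.314355.
Hence the posterior is 0.314355/0.592451 ≈ 0.5306.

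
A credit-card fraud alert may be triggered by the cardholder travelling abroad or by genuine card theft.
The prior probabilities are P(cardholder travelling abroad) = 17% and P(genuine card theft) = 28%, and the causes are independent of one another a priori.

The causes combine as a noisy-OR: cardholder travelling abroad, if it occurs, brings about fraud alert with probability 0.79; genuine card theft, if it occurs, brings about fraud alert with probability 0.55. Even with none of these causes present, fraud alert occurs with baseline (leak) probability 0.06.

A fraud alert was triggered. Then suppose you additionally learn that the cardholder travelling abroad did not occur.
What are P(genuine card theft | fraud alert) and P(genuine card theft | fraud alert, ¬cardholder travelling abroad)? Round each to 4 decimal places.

P(genuine card theft | fraud alert) ≈ 0.5696; P(genuine card theft | fraud alert, ¬cardholder travelling abroad) ≈ 0.7890

Under noisy-OR, P(fraud alert | causes) = 1 − (1−0.06)·∏(1−qᵢ) over the active causes.
By total probability over the 4 (cardholder travelling abroad, genuine card theft) configurations:
  P(fraud alert) = 0.06*0.83*0.72 + 0.577*0.83*0.28 + 0.8026*0.17*0.72 + 0.91117*0.17*0.28
        = 0.035856 + 0.134095 + 0.098238 + 0.043372 = 0.311561
Keeping only the genuine card theft-present terms gives 0.177467, so
  P(genuine card theft | fraud alert) = 0.177467 / 0.311561 ≈ 0.5696

Now condition on the additional information:
P(fraud alert | ¬cardholder travelling abroad) = 0.06*0.72 + 0.577*0.28 = 0.043200 + 0.161560 = 0.204760
Of this, 0.161560 comes from 0.577*0.28 (the genuine card theft=true cases).
P(genuine card theft | fraud alert, ¬cardholder travelling abroad) = 0.161560 / 0.204760 ≈ 0.7890
Ruling out cardholder travelling abroad raises the posterior on genuine card theft — the flip side of explaining away.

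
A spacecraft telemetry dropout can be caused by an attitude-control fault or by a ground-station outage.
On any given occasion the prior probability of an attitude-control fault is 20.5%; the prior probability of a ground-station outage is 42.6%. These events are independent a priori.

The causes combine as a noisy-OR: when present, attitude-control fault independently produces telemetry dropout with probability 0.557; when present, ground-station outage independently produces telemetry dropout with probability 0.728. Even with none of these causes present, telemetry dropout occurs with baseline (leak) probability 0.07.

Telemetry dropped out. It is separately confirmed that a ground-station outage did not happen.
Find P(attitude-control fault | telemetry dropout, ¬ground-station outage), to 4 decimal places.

Under noisy-OR, P(telemetry dropout | causes) = 1 − (1−0.07)·∏(1−qᵢ) over the active causes.
For the numerator, keep only attitude-control fault=true terms: 0.58801·0.205 = 0.120542
Normalizer over all consistent configurations: 0.07·0.795 + 0.58801·0.205 = 0.176192
Posterior = 0.120542 / 0.176192 ≈ 0.6842

P(attitude-control fault | telemetry dropout, ¬ground-station outage) ≈ 0.6842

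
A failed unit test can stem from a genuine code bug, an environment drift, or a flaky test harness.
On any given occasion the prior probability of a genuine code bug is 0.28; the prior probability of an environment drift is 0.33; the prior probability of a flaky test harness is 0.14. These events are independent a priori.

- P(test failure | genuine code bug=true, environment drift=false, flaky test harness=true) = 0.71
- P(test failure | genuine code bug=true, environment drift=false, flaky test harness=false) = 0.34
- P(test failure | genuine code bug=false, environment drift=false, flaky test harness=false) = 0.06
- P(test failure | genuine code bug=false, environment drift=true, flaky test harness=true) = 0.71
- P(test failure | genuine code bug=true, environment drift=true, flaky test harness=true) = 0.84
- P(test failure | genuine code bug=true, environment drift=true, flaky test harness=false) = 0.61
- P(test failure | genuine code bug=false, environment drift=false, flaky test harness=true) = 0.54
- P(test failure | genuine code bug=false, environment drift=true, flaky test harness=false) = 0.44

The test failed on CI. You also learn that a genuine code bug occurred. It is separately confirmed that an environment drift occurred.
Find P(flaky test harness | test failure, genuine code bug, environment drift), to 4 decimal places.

For the numerator, keep only flaky test harness=true terms: 0.84*0.14 = 0.117600
Normalizer over all consistent configurations: 0.61*0.86 + 0.84*0.14 = 0.642200
P(flaky test harness | test failure, genuine code bug, environment drift) = 0.117600/0.642200 ≈ 0.1831

P(flaky test harness | test failure, genuine code bug, environment drift) ≈ 0.1831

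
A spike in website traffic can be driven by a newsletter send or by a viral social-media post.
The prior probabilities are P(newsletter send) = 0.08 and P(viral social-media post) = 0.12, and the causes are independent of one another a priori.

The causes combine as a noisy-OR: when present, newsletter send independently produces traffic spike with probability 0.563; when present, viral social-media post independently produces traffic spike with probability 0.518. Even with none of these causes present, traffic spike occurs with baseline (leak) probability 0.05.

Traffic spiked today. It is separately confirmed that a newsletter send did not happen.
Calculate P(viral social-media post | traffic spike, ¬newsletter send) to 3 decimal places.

P(viral social-media post | traffic spike, ¬newsletter send) ≈ 0.597

Under noisy-OR, P(traffic spike | causes) = 1 − (1−0.05)·∏(1−qᵢ) over the active causes.
P(traffic spike | ¬newsletter send) = 0.05*0.88 + 0.5421*0.12 = 0.044000 + 0.065052 = 0.109052
Restricting to configurations with viral social-media post present: 0.5421*0.12 = 0.065052.
Hence the posterior is 0.065052/0.109052 ≈ 0.597.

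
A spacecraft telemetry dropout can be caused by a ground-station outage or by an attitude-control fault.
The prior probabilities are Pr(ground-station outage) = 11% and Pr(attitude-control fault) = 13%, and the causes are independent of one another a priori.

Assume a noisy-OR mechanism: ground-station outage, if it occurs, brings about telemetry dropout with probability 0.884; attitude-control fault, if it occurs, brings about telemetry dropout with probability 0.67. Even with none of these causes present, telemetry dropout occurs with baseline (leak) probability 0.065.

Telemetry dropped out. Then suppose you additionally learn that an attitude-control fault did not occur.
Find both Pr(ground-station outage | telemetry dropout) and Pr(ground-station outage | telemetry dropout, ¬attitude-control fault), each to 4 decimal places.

Pr(ground-station outage | telemetry dropout) ≈ 0.4320; Pr(ground-station outage | telemetry dropout, ¬attitude-control fault) ≈ 0.6290

Under noisy-OR, P(telemetry dropout | causes) = 1 − (1−0.065)·∏(1−qᵢ) over the active causes.
P(telemetry dropout) = 0.065·0.89·0.87 + 0.69145·0.89·0.13 + 0.89154·0.11·0.87 + 0.964208·0.11·0.13 = 0.050330 + 0.080001 + 0.085320 + 0.013788 = 0.229439
Of this, 0.099108 comes from 0.085320 + 0.013788 (the ground-station outage=true cases).
P(ground-station outage | telemetry dropout) = 0.099108 / 0.229439 ≈ 0.4320

Now condition on the additional information:
P(telemetry dropout | ¬attitude-control fault) = 0.065×0.89 + 0.89154×0.11 = 0.057850 + 0.098069 = 0.155919
Restricting to configurations with ground-station outage present: 0.89154×0.11 = 0.098069.
P(ground-station outage | telemetry dropout, ¬attitude-control fault) = 0.098069 / 0.155919 ≈ 0.6290
With attitude-control fault excluded, ground-station outage must carry more of the explanatory weight for the telemetry dropout.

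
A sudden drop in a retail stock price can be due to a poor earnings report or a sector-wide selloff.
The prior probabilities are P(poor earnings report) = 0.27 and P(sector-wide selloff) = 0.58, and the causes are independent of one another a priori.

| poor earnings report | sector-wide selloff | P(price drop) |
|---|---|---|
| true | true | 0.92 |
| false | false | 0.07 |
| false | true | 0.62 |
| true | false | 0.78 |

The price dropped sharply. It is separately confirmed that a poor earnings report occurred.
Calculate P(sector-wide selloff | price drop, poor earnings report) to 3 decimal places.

P(price drop | poor earnings report) = 0.78·0.42 + 0.92·0.58 = 0.327600 + 0.533600 = 0.861200
Restricting to configurations with sector-wide selloff present: 0.92·0.58 = 0.533600.
Hence the posterior is 0.533600/0.861200 ≈ 0.620.

P(sector-wide selloff | price drop, poor earnings report) ≈ 0.620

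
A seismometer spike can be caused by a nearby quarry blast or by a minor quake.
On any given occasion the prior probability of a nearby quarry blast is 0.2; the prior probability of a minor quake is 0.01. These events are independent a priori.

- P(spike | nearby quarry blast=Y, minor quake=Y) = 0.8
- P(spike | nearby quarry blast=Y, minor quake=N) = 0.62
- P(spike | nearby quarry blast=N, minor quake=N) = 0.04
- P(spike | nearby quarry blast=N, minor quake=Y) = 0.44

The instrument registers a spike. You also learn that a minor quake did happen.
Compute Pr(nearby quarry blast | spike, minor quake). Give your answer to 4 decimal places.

Sum P(spike|·) weighted by the priors over both values of nearby quarry blast:
  P(spike | minor quake) = 0.44·0.8 + 0.8·0.2
        = 0.352000 + 0.160000 = 0.512000
Keeping only the nearby quarry blast-present terms gives 0.160000, so
  P(nearby quarry blast | spike, minor quake) = 0.160000 / 0.512000 ≈ 0.3125

Pr(nearby quarry blast | spike, minor quake) ≈ 0.3125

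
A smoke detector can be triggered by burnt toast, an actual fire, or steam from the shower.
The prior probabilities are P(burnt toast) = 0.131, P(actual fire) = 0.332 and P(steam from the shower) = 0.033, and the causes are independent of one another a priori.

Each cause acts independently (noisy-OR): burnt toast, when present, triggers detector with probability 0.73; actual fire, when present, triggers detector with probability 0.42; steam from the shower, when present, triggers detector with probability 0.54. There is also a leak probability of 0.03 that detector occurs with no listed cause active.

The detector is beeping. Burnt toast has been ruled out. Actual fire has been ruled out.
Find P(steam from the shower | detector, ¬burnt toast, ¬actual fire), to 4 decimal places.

Under noisy-OR, P(detector | causes) = 1 − (1−0.03)·∏(1−qᵢ) over the active causes.
P(detector | ¬burnt toast, ¬actual fire) = 0.03*0.967 + 0.5538*0.033 = 0.029010 + 0.018275 = 0.047285
Of this, 0.018275 comes from 0.5538*0.033 (the steam from the shower=true cases).
Hence the posterior is 0.018275/0.047285 ≈ 0.3865.

P(steam from the shower | detector, ¬burnt toast, ¬actual fire) ≈ 0.3865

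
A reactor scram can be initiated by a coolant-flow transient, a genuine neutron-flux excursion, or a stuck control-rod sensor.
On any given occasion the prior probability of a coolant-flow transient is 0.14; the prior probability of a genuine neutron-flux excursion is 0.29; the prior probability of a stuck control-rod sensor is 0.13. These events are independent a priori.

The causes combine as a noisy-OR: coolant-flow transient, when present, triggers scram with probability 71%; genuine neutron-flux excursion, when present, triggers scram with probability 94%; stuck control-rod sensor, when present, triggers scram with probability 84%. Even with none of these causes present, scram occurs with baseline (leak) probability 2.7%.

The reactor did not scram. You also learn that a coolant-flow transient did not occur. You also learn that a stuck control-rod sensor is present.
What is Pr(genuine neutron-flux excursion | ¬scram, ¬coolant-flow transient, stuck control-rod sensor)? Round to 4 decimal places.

Pr(genuine neutron-flux excursion | ¬scram, ¬coolant-flow transient, stuck control-rod sensor) ≈ 0.0239

Under noisy-OR, P(scram | causes) = 1 − (1−0.027)·∏(1−qᵢ) over the active causes.
Sum P(¬scram|·) weighted by the priors over both values of genuine neutron-flux excursion:
  P(¬scram | ¬coolant-flow transient, stuck control-rod sensor) = 0.15568×0.71 + 0.009341×0.29
        = 0.110533 + 0.002709 = 0.113242
Keeping only the genuine neutron-flux excursion-present terms gives 0.002709, so
  P(genuine neutron-flux excursion | ¬scram, ¬coolant-flow transient, stuck control-rod sensor) = 0.002709 / 0.113242 ≈ 0.0239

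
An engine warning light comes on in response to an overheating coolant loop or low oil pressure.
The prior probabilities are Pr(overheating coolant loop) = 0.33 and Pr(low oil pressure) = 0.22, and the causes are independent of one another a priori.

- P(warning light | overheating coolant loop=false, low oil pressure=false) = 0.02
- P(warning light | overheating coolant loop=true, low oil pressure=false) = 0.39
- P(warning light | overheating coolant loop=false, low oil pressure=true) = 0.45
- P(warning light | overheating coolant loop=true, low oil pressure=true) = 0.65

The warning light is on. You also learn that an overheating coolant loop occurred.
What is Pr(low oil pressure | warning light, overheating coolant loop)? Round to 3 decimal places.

Pr(low oil pressure | warning light, overheating coolant loop) ≈ 0.320

By total probability over both values of low oil pressure:
  P(warning light | overheating coolant loop) = 0.39*0.78 + 0.65*0.22
        = 0.304200 + 0.143000 = 0.447200
Configurations with low oil pressure contribute 0.143000, so
  P(low oil pressure | warning light, overheating coolant loop) = 0.143000 / 0.447200 ≈ 0.320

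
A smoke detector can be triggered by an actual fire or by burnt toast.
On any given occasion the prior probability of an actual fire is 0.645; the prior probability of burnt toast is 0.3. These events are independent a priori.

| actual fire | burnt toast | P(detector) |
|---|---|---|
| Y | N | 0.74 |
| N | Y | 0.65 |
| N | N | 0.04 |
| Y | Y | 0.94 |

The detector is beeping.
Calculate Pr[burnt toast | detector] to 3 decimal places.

Pr[burnt toast | detector] ≈ 0.422

Numerator (weight on configurations with burnt toast): 0.069225 + 0.181890 = 0.251115
Denominator P(detector): 0.04·0.355·0.7 + 0.65·0.355·0.3 + 0.74·0.645·0.7 + 0.94·0.645·0.3 = 0.595165
Posterior = 0.251115 / 0.595165 ≈ 0.422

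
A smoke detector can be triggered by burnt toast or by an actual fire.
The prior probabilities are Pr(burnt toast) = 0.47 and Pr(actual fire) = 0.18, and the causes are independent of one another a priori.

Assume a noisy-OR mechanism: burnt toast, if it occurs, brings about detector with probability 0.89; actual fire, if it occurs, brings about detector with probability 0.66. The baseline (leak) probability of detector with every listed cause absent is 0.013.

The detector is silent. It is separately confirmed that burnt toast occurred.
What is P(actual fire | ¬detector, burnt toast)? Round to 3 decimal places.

P(actual fire | ¬detector, burnt toast) ≈ 0.069

Under noisy-OR, P(detector | causes) = 1 − (1−0.013)·∏(1−qᵢ) over the active causes.
P(¬detector | burnt toast) = 0.10857×0.82 + 0.036914×0.18 = 0.089027 + 0.006645 = 0.095672
The actual fire-present share is 0.036914×0.18 = 0.006645.
So P(actual fire | ¬detector, burnt toast) = 0.006645/0.095672 ≈ 0.069.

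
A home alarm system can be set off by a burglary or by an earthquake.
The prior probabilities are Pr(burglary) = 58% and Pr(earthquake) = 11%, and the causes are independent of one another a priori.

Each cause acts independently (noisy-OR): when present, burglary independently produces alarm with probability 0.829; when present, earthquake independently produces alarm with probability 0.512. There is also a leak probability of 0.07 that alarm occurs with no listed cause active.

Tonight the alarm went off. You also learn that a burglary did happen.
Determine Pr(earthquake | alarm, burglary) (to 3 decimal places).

Pr(earthquake | alarm, burglary) ≈ 0.119

Under noisy-OR, P(alarm | causes) = 1 − (1−0.07)·∏(1−qᵢ) over the active causes.
P(alarm | burglary) = 0.84097*0.89 + 0.922393*0.11 = 0.748463 + 0.101463 = 0.849926
The earthquake-present share is 0.922393*0.11 = 0.101463.
So P(earthquake | alarm, burglary) = 0.101463/0.849926 ≈ 0.119.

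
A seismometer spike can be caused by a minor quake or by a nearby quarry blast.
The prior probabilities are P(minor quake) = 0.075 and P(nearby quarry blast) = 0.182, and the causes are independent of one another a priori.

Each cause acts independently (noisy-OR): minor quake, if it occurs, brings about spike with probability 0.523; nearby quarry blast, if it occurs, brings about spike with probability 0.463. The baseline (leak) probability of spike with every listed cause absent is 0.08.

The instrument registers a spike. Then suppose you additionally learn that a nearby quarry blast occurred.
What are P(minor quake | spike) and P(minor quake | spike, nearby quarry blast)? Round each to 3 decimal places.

Under noisy-OR, P(spike | causes) = 1 − (1−0.08)·∏(1−qᵢ) over the active causes.
P(spike) = 0.08*0.925*0.818 + 0.50596*0.925*0.182 + 0.56116*0.075*0.818 + 0.764343*0.075*0.182 = 0.060532 + 0.085178 + 0.034427 + 0.010433 = 0.190570
Of this, 0.044860 comes from 0.034427 + 0.010433 (the minor quake=true cases).
Hence the posterior is 0.044860/0.190570 ≈ 0.235.

Now also conditioning on nearby quarry blast=true:
Numerator (weight on configurations with minor quake): 0.764343×0.075 = 0.057326
The normalizing constant is 0.50596×0.925 + 0.764343×0.075 = 0.525339
P(minor quake | spike, nearby quarry blast) = 0.057326/0.525339 ≈ 0.109
Conditioning on nearby quarry blast lowers the posterior on minor quake: the classic explaining-away effect in a common-effect structure.

P(minor quake | spike) ≈ 0.235; P(minor quake | spike, nearby quarry blast) ≈ 0.109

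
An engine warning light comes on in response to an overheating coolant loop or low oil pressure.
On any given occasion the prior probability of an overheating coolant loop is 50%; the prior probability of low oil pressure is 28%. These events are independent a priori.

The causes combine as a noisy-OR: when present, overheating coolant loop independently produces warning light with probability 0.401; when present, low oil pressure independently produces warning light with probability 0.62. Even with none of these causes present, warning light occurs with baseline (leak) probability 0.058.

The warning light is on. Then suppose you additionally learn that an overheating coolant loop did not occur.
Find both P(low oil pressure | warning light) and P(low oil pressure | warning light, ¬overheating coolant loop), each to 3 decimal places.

P(low oil pressure | warning light) ≈ 0.529; P(low oil pressure | warning light, ¬overheating coolant loop) ≈ 0.811

Under noisy-OR, P(warning light | causes) = 1 − (1−0.058)·∏(1−qᵢ) over the active causes.
Sum P(warning light|·) weighted by the priors over the 4 (overheating coolant loop, low oil pressure) configurations:
  P(warning light) = 0.058·0.5·0.72 + 0.64204·0.5·0.28 + 0.435742·0.5·0.72 + 0.785582·0.5·0.28
        = 0.020880 + 0.089886 + 0.156867 + 0.109981 = 0.377614
Configurations with low oil pressure contribute 0.199867, so
  P(low oil pressure | warning light) = 0.199867 / 0.377614 ≈ 0.529

With the extra evidence:
Numerator (weight on configurations with low oil pressure): 0.64204·0.28 = 0.179771
The normalizing constant is 0.058·0.72 + 0.64204·0.28 = 0.221531
Posterior = 0.179771 / 0.221531 ≈ 0.811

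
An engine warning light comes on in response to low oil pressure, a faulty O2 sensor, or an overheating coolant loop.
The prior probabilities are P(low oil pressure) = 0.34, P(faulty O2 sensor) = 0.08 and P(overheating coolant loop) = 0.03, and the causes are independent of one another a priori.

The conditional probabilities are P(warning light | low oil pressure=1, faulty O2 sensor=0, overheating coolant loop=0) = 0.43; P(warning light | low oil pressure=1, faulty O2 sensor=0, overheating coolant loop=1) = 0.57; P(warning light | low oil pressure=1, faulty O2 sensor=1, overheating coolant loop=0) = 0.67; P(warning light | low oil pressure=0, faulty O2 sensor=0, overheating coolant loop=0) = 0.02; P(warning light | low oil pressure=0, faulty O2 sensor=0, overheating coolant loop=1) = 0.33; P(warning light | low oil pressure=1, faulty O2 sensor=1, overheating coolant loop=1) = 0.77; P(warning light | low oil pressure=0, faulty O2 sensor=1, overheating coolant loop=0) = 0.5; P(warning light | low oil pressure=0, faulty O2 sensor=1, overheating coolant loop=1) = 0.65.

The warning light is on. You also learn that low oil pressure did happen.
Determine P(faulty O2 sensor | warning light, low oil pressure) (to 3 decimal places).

P(faulty O2 sensor | warning light, low oil pressure) ≈ 0.119

P(warning light | low oil pressure) = 0.43×0.92×0.97 + 0.57×0.92×0.03 + 0.67×0.08×0.97 + 0.77×0.08×0.03 = 0.383732 + 0.015732 + 0.051992 + 0.001848 = 0.453304
The faulty O2 sensor-present share is 0.051992 + 0.001848 = 0.053840.
P(faulty O2 sensor | warning light, low oil pressure) = 0.053840 / 0.453304 ≈ 0.119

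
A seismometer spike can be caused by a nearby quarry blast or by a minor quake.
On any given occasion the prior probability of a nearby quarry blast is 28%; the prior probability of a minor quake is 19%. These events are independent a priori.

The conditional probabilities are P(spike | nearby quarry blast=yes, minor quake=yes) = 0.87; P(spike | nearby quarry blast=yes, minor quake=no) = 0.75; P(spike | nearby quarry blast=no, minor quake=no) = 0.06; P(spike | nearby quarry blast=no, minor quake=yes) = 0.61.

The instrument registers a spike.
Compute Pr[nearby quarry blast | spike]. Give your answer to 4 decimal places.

P(spike) = 0.06·0.72·0.81 + 0.61·0.72·0.19 + 0.75·0.28·0.81 + 0.87·0.28·0.19 = 0.034992 + 0.083448 + 0.170100 + 0.046284 = 0.334824
Of this, 0.216384 comes from 0.170100 + 0.046284 (the nearby quarry blast=true cases).
So P(nearby quarry blast | spike) = 0.216384/0.334824 ≈ 0.6463.

Pr[nearby quarry blast | spike] ≈ 0.6463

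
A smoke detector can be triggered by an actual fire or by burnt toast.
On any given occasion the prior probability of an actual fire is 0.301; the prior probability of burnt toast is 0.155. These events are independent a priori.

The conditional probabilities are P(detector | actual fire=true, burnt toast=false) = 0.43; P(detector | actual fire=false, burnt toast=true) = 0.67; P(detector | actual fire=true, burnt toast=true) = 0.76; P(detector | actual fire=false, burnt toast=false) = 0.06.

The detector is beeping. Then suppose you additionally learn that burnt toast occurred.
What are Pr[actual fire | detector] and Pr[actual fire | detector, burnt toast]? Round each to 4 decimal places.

Pr[actual fire | detector] ≈ 0.5728; Pr[actual fire | detector, burnt toast] ≈ 0.3282

For the numerator, keep only actual fire=true terms: 0.109368 + 0.035458 = 0.144826
Denominator P(detector): 0.06×0.699×0.845 + 0.67×0.699×0.155 + 0.43×0.301×0.845 + 0.76×0.301×0.155 = 0.252856
Posterior = 0.144826 / 0.252856 ≈ 0.5728

With the extra evidence:
By total probability over both values of actual fire:
  P(detector | burnt toast) = 0.67×0.699 + 0.76×0.301
        = 0.468330 + 0.228760 = 0.697090
The terms with actual fire present sum to 0.228760, so
  P(actual fire | detector, burnt toast) = 0.228760 / 0.697090 ≈ 0.3282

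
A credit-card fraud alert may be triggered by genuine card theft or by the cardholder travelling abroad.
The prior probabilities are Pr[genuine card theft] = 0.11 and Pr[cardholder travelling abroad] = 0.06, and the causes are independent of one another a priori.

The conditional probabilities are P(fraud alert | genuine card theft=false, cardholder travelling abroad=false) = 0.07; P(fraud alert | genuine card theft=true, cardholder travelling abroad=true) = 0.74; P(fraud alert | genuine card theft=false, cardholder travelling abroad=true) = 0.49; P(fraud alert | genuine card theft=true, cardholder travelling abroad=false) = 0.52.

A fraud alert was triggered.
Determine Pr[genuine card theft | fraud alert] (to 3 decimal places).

Sum P(fraud alert|·) weighted by the priors over the 4 (genuine card theft, cardholder travelling abroad) configurations:
  P(fraud alert) = 0.07·0.89·0.94 + 0.49·0.89·0.06 + 0.52·0.11·0.94 + 0.74·0.11·0.06
        = 0.058562 + 0.026166 + 0.053768 + 0.004884 = 0.143380
Configurations with genuine card theft contribute 0.058652, so
  P(genuine card theft | fraud alert) = 0.058652 / 0.143380 ≈ 0.409

Pr[genuine card theft | fraud alert] ≈ 0.409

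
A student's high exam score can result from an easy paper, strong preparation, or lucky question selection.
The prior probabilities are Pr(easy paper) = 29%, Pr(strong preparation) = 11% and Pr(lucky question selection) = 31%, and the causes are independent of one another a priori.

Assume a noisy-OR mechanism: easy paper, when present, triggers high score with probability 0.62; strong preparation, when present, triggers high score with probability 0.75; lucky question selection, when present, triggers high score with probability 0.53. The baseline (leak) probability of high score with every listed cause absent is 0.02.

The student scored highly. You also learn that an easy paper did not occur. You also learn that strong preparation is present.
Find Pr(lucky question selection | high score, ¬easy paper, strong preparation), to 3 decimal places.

Under noisy-OR, P(high score | causes) = 1 − (1−0.02)·∏(1−qᵢ) over the active causes.
By total probability over both values of lucky question selection:
  P(high score | ¬easy paper, strong preparation) = 0.755*0.69 + 0.88485*0.31
        = 0.520950 + 0.274304 = 0.795254
Keeping only the lucky question selection-present terms gives 0.274304, so
  P(lucky question selection | high score, ¬easy paper, strong preparation) = 0.274304 / 0.795254 ≈ 0.345

Pr(lucky question selection | high score, ¬easy paper, strong preparation) ≈ 0.345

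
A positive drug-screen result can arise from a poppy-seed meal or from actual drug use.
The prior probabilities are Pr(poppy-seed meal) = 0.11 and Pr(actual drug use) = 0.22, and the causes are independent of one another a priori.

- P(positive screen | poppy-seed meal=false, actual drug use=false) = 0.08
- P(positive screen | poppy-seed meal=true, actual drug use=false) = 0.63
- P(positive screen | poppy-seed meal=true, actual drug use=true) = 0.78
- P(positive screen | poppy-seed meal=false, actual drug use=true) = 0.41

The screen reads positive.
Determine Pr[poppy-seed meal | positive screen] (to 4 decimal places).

By total probability over the 4 (poppy-seed meal, actual drug use) configurations:
  P(positive screen) = 0.08×0.89×0.78 + 0.41×0.89×0.22 + 0.63×0.11×0.78 + 0.78×0.11×0.22
        = 0.055536 + 0.080278 + 0.054054 + 0.018876 = 0.208744
The terms with poppy-seed meal present sum to 0.072930, so
  P(poppy-seed meal | positive screen) = 0.072930 / 0.208744 ≈ 0.3494

Pr[poppy-seed meal | positive screen] ≈ 0.3494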